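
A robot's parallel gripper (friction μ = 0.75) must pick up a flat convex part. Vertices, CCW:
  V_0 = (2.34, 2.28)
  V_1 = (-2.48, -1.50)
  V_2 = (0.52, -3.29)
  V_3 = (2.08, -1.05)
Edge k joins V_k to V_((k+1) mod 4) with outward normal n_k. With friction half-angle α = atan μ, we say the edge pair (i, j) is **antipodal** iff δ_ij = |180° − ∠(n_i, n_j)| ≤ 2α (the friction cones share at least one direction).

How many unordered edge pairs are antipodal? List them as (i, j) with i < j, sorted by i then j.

count = 4; pairs: (0,1), (0,2), (0,3), (1,3)

α = atan 0.75 = 36.87°;  2α = 73.74°
n_0 = (-0.6171, +0.7869)
n_1 = (-0.5124, -0.8588)
n_2 = (+0.8206, -0.5715)
n_3 = (+0.9970, -0.0778)
  (0,1): δ = 68.93°  ✓
  (0,2): δ = 17.04°  ✓
  (0,3): δ = 47.43°  ✓
  (1,2): δ = 94.03°  ·
  (1,3): δ = 63.64°  ✓
  (2,3): δ = 149.61°  ·
antipodal pairs: 4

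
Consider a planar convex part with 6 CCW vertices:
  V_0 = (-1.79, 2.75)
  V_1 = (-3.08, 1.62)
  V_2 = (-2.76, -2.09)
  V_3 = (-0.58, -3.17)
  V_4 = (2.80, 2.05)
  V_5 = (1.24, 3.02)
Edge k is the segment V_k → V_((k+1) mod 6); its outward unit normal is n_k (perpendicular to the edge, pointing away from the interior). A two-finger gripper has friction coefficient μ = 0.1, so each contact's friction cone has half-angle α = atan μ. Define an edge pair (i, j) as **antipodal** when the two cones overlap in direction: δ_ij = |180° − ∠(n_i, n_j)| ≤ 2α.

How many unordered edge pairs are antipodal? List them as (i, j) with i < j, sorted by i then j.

count = 1; pairs: (2,4)

α = atan 0.1 = 5.71°;  2α = 11.42°
n_0 = (-0.6589, +0.7522)
n_1 = (-0.9963, -0.0859)
n_2 = (-0.4439, -0.8961)
n_3 = (+0.8394, -0.5435)
n_4 = (+0.5280, +0.8492)
n_5 = (-0.0888, +0.9961)
  (0,1): δ = 126.29°  ·
  (0,2): δ = 67.57°  ·
  (0,3): δ = 15.86°  ·
  (0,4): δ = 106.91°  ·
  (0,5): δ = 143.87°  ·
  (1,2): δ = 121.28°  ·
  (1,3): δ = 37.85°  ·
  (1,4): δ = 53.20°  ·
  (1,5): δ = 90.16°  ·
  (2,3): δ = 96.57°  ·
  (2,4): δ = 5.52°  ✓
  (2,5): δ = 31.45°  ·
  (3,4): δ = 88.95°  ·
  (3,5): δ = 51.98°  ·
  (4,5): δ = 143.03°  ·
antipodal pairs: 1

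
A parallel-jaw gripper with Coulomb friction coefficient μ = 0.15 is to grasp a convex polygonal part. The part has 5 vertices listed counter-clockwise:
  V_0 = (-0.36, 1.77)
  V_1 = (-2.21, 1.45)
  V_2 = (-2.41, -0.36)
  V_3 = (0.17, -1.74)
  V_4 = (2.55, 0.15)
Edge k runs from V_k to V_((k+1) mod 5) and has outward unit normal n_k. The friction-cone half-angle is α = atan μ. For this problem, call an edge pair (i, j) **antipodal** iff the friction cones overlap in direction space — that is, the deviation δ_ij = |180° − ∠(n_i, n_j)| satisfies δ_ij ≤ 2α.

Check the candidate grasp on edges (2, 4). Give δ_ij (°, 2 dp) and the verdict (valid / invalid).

α = atan 0.15 = 8.53°;  2α = 17.06°
edge 2: e_2 = (+2.58, -1.38);  n_2 = (-0.4717, -0.8818)
edge 4: e_4 = (-2.91, +1.62);  n_4 = (+0.4864, +0.8737)
∠(n_2, n_4) = 179.04°
δ = |180° − 179.04°| = 0.96°
0.96° ≤ 2α = 17.06°  →  valid

δ = 0.96°, valid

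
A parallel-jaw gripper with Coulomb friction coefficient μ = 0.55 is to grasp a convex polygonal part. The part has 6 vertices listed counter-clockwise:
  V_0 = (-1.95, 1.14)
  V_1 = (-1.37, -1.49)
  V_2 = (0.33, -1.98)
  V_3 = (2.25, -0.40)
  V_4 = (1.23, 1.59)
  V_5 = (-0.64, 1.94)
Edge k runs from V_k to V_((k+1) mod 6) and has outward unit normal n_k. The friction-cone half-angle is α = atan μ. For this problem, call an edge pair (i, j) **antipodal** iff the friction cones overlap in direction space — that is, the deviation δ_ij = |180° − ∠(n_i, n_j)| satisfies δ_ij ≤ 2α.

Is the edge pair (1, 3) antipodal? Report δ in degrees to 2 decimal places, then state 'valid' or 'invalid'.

δ = 46.78°, valid

α = atan 0.55 = 28.81°;  2α = 57.62°
edge 1: e_1 = (+1.70, -0.49);  n_1 = (-0.2770, -0.9609)
edge 3: e_3 = (-1.02, +1.99);  n_3 = (+0.8899, +0.4561)
∠(n_1, n_3) = 133.22°
δ = |180° − 133.22°| = 46.78°
46.78° ≤ 2α = 57.62°  →  valid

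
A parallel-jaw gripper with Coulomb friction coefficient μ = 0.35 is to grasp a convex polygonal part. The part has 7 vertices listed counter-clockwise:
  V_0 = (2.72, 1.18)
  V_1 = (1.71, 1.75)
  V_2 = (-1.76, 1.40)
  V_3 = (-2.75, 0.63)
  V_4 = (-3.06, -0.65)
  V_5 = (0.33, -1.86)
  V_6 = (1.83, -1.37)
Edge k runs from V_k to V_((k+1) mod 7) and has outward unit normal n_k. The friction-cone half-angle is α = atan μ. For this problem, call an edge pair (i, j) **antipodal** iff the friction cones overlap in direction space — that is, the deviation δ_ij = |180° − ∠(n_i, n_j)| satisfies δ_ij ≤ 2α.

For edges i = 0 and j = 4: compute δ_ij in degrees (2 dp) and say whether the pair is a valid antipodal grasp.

δ = 9.80°, valid

α = atan 0.35 = 19.29°;  2α = 38.58°
edge 0: e_0 = (-1.01, +0.57);  n_0 = (+0.4915, +0.8709)
edge 4: e_4 = (+3.39, -1.21);  n_4 = (-0.3362, -0.9418)
∠(n_0, n_4) = 170.20°
δ = |180° − 170.20°| = 9.80°
9.80° ≤ 2α = 38.58°  →  valid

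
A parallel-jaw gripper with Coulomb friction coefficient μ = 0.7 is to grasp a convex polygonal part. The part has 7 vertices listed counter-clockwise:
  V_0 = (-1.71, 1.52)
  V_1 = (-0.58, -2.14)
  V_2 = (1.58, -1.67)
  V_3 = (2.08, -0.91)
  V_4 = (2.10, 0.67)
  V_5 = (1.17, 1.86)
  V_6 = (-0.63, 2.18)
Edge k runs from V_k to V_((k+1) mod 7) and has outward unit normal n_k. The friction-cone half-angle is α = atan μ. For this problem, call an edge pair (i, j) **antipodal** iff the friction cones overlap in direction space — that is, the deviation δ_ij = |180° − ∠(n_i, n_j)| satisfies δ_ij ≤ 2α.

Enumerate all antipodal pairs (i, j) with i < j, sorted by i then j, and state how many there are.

count = 10; pairs: (0,2), (0,3), (0,4), (0,5), (1,4), (1,5), (1,6), (2,5), (2,6), (3,6)

α = atan 0.7 = 34.99°;  2α = 69.98°
n_0 = (-0.9555, -0.2950)
n_1 = (+0.2126, -0.9771)
n_2 = (+0.8354, -0.5496)
n_3 = (+0.9999, -0.0127)
n_4 = (+0.7879, +0.6158)
n_5 = (+0.1750, +0.9846)
n_6 = (-0.5215, +0.8533)
  (0,1): δ = 94.88°  ·
  (0,2): δ = 50.50°  ✓
  (0,3): δ = 17.88°  ✓
  (0,4): δ = 20.85°  ✓
  (0,5): δ = 62.76°  ✓
  (0,6): δ = 104.27°  ·
  (1,2): δ = 135.62°  ·
  (1,3): δ = 103.00°  ·
  (1,4): δ = 64.27°  ✓
  (1,5): δ = 22.36°  ✓
  (1,6): δ = 19.15°  ✓
  (2,3): δ = 147.38°  ·
  (2,4): δ = 108.65°  ·
  (2,5): δ = 66.74°  ✓
  (2,6): δ = 25.23°  ✓
  (3,4): δ = 141.27°  ·
  (3,5): δ = 99.36°  ·
  (3,6): δ = 57.85°  ✓
  (4,5): δ = 138.09°  ·
  (4,6): δ = 96.58°  ·
  (5,6): δ = 138.49°  ·
antipodal pairs: 10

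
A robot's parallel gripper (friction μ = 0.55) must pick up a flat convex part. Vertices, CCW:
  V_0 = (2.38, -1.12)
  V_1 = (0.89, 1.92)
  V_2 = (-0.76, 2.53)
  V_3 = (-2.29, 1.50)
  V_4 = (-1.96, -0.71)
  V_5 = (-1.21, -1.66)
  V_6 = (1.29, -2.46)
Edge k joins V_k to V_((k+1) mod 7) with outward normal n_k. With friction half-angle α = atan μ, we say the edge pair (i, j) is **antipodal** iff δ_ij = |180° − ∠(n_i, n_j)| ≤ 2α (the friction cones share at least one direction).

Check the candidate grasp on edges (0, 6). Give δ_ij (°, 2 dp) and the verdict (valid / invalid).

α = atan 0.55 = 28.81°;  2α = 57.62°
edge 0: e_0 = (-1.49, +3.04);  n_0 = (+0.8979, +0.4401)
edge 6: e_6 = (+1.09, +1.34);  n_6 = (+0.7758, -0.6310)
∠(n_0, n_6) = 65.24°
δ = |180° − 65.24°| = 114.76°
114.76° > 2α = 57.62°  →  invalid

δ = 114.76°, invalid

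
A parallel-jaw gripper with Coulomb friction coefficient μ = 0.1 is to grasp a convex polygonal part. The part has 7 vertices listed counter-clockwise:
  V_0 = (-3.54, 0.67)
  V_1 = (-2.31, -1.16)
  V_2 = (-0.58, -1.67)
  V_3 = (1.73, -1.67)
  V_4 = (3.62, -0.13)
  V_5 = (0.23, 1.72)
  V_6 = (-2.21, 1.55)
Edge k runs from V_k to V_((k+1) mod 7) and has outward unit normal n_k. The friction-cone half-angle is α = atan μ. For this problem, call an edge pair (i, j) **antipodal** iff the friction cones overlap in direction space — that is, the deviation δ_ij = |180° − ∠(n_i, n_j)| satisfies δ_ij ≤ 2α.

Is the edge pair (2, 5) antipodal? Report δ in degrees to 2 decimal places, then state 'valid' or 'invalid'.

δ = 3.99°, valid

α = atan 0.1 = 5.71°;  2α = 11.42°
edge 2: e_2 = (+2.31, +0.00);  n_2 = (+0.0000, -1.0000)
edge 5: e_5 = (-2.44, -0.17);  n_5 = (-0.0695, +0.9976)
∠(n_2, n_5) = 176.01°
δ = |180° − 176.01°| = 3.99°
3.99° ≤ 2α = 11.42°  →  valid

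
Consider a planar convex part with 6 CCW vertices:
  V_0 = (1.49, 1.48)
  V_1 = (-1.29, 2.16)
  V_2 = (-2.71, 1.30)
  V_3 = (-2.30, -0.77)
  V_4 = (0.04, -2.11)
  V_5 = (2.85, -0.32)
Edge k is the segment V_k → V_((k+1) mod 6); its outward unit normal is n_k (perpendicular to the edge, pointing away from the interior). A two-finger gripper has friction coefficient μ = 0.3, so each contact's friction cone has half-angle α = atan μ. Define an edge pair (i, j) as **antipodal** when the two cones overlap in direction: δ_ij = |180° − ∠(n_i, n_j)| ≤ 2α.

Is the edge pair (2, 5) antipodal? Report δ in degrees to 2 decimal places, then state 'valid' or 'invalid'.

α = atan 0.3 = 16.70°;  2α = 33.40°
edge 2: e_2 = (+0.41, -2.07);  n_2 = (-0.9809, -0.1943)
edge 5: e_5 = (-1.36, +1.80);  n_5 = (+0.7979, +0.6028)
∠(n_2, n_5) = 154.13°
δ = |180° − 154.13°| = 25.87°
25.87° ≤ 2α = 33.40°  →  valid

δ = 25.87°, valid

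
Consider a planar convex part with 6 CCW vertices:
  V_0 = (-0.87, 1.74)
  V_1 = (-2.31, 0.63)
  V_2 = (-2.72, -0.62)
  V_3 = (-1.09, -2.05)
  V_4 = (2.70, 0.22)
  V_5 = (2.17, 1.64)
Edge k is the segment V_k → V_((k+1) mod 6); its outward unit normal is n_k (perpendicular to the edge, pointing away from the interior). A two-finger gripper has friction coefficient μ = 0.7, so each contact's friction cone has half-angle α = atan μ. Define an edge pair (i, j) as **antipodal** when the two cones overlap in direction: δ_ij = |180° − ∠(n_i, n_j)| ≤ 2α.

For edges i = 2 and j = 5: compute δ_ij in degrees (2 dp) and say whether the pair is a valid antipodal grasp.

δ = 39.38°, valid

α = atan 0.7 = 34.99°;  2α = 69.98°
edge 2: e_2 = (+1.63, -1.43);  n_2 = (-0.6595, -0.7517)
edge 5: e_5 = (-3.04, +0.10);  n_5 = (+0.0329, +0.9995)
∠(n_2, n_5) = 140.62°
δ = |180° − 140.62°| = 39.38°
39.38° ≤ 2α = 69.98°  →  valid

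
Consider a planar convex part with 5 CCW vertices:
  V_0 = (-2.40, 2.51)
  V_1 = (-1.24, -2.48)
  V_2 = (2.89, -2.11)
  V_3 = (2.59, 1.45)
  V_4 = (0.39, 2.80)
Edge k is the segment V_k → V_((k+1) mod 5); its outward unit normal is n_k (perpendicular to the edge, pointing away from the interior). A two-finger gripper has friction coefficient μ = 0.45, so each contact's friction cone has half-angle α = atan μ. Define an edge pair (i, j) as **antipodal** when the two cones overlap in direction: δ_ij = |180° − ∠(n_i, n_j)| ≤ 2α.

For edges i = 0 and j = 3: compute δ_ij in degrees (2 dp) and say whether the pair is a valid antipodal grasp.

δ = 45.38°, valid

α = atan 0.45 = 24.23°;  2α = 48.46°
edge 0: e_0 = (+1.16, -4.99);  n_0 = (-0.9740, -0.2264)
edge 3: e_3 = (-2.20, +1.35);  n_3 = (+0.5230, +0.8523)
∠(n_0, n_3) = 134.62°
δ = |180° − 134.62°| = 45.38°
45.38° ≤ 2α = 48.46°  →  valid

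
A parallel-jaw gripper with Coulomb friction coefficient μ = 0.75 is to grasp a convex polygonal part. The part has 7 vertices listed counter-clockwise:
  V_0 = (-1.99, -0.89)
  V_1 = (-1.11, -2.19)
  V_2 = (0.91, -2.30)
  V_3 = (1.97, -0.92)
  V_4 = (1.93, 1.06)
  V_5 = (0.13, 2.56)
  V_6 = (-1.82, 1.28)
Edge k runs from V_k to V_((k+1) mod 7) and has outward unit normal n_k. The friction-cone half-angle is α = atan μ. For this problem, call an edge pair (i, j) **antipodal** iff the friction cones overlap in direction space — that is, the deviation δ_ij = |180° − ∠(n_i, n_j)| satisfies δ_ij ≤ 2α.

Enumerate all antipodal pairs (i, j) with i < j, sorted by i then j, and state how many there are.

count = 10; pairs: (0,2), (0,3), (0,4), (1,4), (1,5), (2,5), (2,6), (3,5), (3,6), (4,6)

α = atan 0.75 = 36.87°;  2α = 73.74°
n_0 = (-0.8281, -0.5606)
n_1 = (-0.0544, -0.9985)
n_2 = (+0.7931, -0.6092)
n_3 = (+0.9998, +0.0202)
n_4 = (+0.6402, +0.7682)
n_5 = (-0.5488, +0.8360)
n_6 = (-0.9969, +0.0781)
  (0,1): δ = 127.21°  ·
  (0,2): δ = 71.62°  ✓
  (0,3): δ = 32.94°  ✓
  (0,4): δ = 16.10°  ✓
  (0,5): δ = 89.19°  ·
  (0,6): δ = 141.43°  ·
  (1,2): δ = 124.41°  ·
  (1,3): δ = 85.73°  ·
  (1,4): δ = 36.69°  ✓
  (1,5): δ = 36.40°  ✓
  (1,6): δ = 88.64°  ·
  (2,3): δ = 141.31°  ·
  (2,4): δ = 92.28°  ·
  (2,5): δ = 19.19°  ✓
  (2,6): δ = 33.05°  ✓
  (3,4): δ = 130.96°  ·
  (3,5): δ = 57.88°  ✓
  (3,6): δ = 5.64°  ✓
  (4,5): δ = 106.91°  ·
  (4,6): δ = 54.67°  ✓
  (5,6): δ = 127.76°  ·
antipodal pairs: 10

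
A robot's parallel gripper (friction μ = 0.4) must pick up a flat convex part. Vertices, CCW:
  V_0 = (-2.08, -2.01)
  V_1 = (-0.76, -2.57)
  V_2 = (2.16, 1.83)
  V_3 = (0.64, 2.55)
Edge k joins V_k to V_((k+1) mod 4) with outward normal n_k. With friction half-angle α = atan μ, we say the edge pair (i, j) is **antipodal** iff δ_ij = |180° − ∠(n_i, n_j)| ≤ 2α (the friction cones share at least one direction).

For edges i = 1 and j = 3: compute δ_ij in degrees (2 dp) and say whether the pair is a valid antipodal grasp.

δ = 2.75°, valid

α = atan 0.4 = 21.80°;  2α = 43.60°
edge 1: e_1 = (+2.92, +4.40);  n_1 = (+0.8332, -0.5530)
edge 3: e_3 = (-2.72, -4.56);  n_3 = (-0.8588, +0.5123)
∠(n_1, n_3) = 177.25°
δ = |180° − 177.25°| = 2.75°
2.75° ≤ 2α = 43.60°  →  valid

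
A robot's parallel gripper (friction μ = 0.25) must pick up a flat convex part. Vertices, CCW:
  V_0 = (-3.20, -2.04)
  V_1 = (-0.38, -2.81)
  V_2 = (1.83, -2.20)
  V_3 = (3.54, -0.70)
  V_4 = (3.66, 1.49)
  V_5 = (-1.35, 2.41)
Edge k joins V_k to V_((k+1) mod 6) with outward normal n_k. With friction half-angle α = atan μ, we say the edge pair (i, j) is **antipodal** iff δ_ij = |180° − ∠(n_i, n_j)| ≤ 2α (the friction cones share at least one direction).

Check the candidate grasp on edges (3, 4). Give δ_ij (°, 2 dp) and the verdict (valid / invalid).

δ = 97.27°, invalid

α = atan 0.25 = 14.04°;  2α = 28.07°
edge 3: e_3 = (+0.12, +2.19);  n_3 = (+0.9985, -0.0547)
edge 4: e_4 = (-5.01, +0.92);  n_4 = (+0.1806, +0.9836)
∠(n_3, n_4) = 82.73°
δ = |180° − 82.73°| = 97.27°
97.27° > 2α = 28.07°  →  invalid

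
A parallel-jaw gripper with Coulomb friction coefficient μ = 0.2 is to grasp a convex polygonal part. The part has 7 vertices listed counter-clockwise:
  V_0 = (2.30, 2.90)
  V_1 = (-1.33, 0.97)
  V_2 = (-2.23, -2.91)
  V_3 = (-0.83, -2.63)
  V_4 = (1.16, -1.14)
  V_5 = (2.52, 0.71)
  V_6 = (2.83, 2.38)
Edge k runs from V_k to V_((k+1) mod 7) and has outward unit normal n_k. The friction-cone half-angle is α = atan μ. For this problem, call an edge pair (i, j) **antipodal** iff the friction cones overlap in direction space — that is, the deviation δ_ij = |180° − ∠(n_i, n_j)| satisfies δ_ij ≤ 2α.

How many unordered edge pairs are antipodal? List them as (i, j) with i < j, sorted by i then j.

count = 3; pairs: (0,2), (0,3), (1,5)

α = atan 0.2 = 11.31°;  2α = 22.62°
n_0 = (-0.4695, +0.8830)
n_1 = (-0.9741, +0.2260)
n_2 = (+0.1961, -0.9806)
n_3 = (+0.5994, -0.8005)
n_4 = (+0.8057, -0.5923)
n_5 = (+0.9832, -0.1825)
n_6 = (+0.7003, +0.7138)
  (0,1): δ = 131.06°  ·
  (0,2): δ = 16.69°  ✓
  (0,3): δ = 8.83°  ✓
  (0,4): δ = 25.68°  ·
  (0,5): δ = 51.49°  ·
  (0,6): δ = 107.55°  ·
  (1,2): δ = 65.63°  ·
  (1,3): δ = 40.12°  ·
  (1,4): δ = 23.26°  ·
  (1,5): δ = 2.54°  ✓
  (1,6): δ = 58.60°  ·
  (2,3): δ = 154.49°  ·
  (2,4): δ = 137.63°  ·
  (2,5): δ = 111.83°  ·
  (2,6): δ = 55.76°  ·
  (3,4): δ = 163.14°  ·
  (3,5): δ = 137.34°  ·
  (3,6): δ = 81.28°  ·
  (4,5): δ = 154.20°  ·
  (4,6): δ = 98.13°  ·
  (5,6): δ = 123.94°  ·
antipodal pairs: 3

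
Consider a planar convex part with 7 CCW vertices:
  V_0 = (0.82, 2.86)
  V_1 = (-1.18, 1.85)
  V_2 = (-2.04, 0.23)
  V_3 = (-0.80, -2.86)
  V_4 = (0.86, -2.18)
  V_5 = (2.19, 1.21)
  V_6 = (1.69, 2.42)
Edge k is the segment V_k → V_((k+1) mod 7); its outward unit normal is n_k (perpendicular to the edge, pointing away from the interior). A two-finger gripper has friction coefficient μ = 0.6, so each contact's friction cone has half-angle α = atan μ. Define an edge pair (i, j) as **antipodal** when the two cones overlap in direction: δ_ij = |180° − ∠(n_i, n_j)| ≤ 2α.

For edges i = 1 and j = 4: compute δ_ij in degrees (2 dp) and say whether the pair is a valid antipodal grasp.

α = atan 0.6 = 30.96°;  2α = 61.93°
edge 1: e_1 = (-0.86, -1.62);  n_1 = (-0.8833, +0.4689)
edge 4: e_4 = (+1.33, +3.39);  n_4 = (+0.9309, -0.3652)
∠(n_1, n_4) = 173.46°
δ = |180° − 173.46°| = 6.54°
6.54° ≤ 2α = 61.93°  →  valid

δ = 6.54°, valid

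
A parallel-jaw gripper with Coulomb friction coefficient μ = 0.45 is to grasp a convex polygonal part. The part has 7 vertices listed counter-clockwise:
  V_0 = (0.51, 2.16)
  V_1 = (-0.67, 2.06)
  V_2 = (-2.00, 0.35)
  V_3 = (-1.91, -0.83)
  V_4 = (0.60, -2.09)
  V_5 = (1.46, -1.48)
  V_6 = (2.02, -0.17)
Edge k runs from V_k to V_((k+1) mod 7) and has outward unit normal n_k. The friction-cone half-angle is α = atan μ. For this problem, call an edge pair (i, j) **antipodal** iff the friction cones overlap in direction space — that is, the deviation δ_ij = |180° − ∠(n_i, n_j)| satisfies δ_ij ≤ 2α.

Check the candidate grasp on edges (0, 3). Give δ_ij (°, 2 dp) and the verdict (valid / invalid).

δ = 31.50°, valid

α = atan 0.45 = 24.23°;  2α = 48.46°
edge 0: e_0 = (-1.18, -0.10);  n_0 = (-0.0844, +0.9964)
edge 3: e_3 = (+2.51, -1.26);  n_3 = (-0.4486, -0.8937)
∠(n_0, n_3) = 148.50°
δ = |180° − 148.50°| = 31.50°
31.50° ≤ 2α = 48.46°  →  valid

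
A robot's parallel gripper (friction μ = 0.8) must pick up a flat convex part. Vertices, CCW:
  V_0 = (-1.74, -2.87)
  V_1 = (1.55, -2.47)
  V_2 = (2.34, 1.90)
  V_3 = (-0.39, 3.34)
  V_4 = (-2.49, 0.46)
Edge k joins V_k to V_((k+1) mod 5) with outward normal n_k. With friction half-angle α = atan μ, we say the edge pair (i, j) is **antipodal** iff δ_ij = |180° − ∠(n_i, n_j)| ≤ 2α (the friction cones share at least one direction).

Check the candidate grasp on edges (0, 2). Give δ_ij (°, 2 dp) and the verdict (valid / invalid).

α = atan 0.8 = 38.66°;  2α = 77.32°
edge 0: e_0 = (+3.29, +0.40);  n_0 = (+0.1207, -0.9927)
edge 2: e_2 = (-2.73, +1.44);  n_2 = (+0.4665, +0.8845)
∠(n_0, n_2) = 145.26°
δ = |180° − 145.26°| = 34.74°
34.74° ≤ 2α = 77.32°  →  valid

δ = 34.74°, valid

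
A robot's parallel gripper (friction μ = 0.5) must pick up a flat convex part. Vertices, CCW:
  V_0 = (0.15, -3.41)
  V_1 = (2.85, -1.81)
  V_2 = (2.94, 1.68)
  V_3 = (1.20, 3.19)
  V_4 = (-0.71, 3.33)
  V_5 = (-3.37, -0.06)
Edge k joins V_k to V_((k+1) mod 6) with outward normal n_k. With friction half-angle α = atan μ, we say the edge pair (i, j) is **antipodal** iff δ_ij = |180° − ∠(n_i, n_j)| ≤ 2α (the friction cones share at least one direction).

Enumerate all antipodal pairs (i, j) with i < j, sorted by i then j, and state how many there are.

count = 6; pairs: (0,3), (0,4), (1,4), (1,5), (2,5), (3,5)

α = atan 0.5 = 26.57°;  2α = 53.13°
n_0 = (+0.5098, -0.8603)
n_1 = (+0.9997, -0.0258)
n_2 = (+0.6554, +0.7553)
n_3 = (+0.0731, +0.9973)
n_4 = (-0.7867, +0.6173)
n_5 = (-0.6894, -0.7244)
  (0,1): δ = 122.13°  ·
  (0,2): δ = 71.60°  ·
  (0,3): δ = 34.84°  ✓
  (0,4): δ = 21.23°  ✓
  (0,5): δ = 105.77°  ·
  (1,2): δ = 129.47°  ·
  (1,3): δ = 92.71°  ·
  (1,4): δ = 36.64°  ✓
  (1,5): δ = 47.89°  ✓
  (2,3): δ = 143.24°  ·
  (2,4): δ = 87.17°  ·
  (2,5): δ = 2.63°  ✓
  (3,4): δ = 123.93°  ·
  (3,5): δ = 39.39°  ✓
  (4,5): δ = 95.46°  ·
antipodal pairs: 6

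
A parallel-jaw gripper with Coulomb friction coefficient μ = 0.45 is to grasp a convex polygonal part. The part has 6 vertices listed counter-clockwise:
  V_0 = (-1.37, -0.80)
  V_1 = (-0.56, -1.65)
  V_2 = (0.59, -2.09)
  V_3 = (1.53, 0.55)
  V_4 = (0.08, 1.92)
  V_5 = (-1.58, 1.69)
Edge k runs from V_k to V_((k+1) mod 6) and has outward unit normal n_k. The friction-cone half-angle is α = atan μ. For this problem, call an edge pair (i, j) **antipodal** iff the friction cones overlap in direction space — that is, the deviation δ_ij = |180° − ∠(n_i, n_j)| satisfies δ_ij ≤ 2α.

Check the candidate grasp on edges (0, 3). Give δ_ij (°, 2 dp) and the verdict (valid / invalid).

α = atan 0.45 = 24.23°;  2α = 48.46°
edge 0: e_0 = (+0.81, -0.85);  n_0 = (-0.7239, -0.6899)
edge 3: e_3 = (-1.45, +1.37);  n_3 = (+0.6868, +0.7269)
∠(n_0, n_3) = 176.99°
δ = |180° − 176.99°| = 3.01°
3.01° ≤ 2α = 48.46°  →  valid

δ = 3.01°, valid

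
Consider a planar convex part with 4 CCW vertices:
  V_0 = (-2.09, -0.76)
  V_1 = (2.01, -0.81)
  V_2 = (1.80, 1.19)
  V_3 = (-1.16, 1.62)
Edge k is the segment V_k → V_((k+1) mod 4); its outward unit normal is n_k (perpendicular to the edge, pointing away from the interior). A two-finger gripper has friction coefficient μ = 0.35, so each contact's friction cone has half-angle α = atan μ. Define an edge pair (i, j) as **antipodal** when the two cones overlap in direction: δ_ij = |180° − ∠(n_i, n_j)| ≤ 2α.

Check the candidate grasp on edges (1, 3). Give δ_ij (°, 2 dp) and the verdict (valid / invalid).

α = atan 0.35 = 19.29°;  2α = 38.58°
edge 1: e_1 = (-0.21, +2.00);  n_1 = (+0.9945, +0.1044)
edge 3: e_3 = (-0.93, -2.38);  n_3 = (-0.9314, +0.3640)
∠(n_1, n_3) = 152.66°
δ = |180° − 152.66°| = 27.34°
27.34° ≤ 2α = 38.58°  →  valid

δ = 27.34°, valid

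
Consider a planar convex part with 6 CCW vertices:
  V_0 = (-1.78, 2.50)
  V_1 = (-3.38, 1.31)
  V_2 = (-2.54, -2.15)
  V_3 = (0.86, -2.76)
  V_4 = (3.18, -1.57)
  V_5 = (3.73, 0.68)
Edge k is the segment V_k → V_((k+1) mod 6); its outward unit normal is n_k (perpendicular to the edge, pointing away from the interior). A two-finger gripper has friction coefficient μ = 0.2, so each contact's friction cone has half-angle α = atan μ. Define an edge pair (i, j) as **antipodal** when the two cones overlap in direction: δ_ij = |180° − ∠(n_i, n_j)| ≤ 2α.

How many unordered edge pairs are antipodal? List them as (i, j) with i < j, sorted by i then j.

α = atan 0.2 = 11.31°;  2α = 22.62°
n_0 = (-0.5968, +0.8024)
n_1 = (-0.9718, -0.2359)
n_2 = (-0.1766, -0.9843)
n_3 = (+0.4564, -0.8898)
n_4 = (+0.9714, -0.2375)
n_5 = (+0.3136, +0.9495)
  (0,1): δ = 112.99°  ·
  (0,2): δ = 46.81°  ·
  (0,3): δ = 9.49°  ✓
  (0,4): δ = 39.62°  ·
  (0,5): δ = 125.08°  ·
  (1,2): δ = 113.82°  ·
  (1,3): δ = 76.49°  ·
  (1,4): δ = 27.38°  ·
  (1,5): δ = 58.08°  ·
  (2,3): δ = 142.67°  ·
  (2,4): δ = 93.56°  ·
  (2,5): δ = 8.11°  ✓
  (3,4): δ = 130.89°  ·
  (3,5): δ = 45.43°  ·
  (4,5): δ = 94.54°  ·
antipodal pairs: 2

count = 2; pairs: (0,3), (2,5)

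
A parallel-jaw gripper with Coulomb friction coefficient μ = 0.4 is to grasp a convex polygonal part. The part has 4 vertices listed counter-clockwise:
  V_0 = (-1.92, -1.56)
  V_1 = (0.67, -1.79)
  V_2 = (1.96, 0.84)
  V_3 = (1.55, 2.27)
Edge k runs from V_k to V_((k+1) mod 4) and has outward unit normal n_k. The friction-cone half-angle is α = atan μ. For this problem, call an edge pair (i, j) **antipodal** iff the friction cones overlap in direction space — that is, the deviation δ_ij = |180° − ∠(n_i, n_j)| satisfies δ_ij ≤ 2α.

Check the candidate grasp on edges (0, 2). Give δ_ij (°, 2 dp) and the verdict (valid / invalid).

α = atan 0.4 = 21.80°;  2α = 43.60°
edge 0: e_0 = (+2.59, -0.23);  n_0 = (-0.0885, -0.9961)
edge 2: e_2 = (-0.41, +1.43);  n_2 = (+0.9613, +0.2756)
∠(n_0, n_2) = 111.07°
δ = |180° − 111.07°| = 68.93°
68.93° > 2α = 43.60°  →  invalid

δ = 68.93°, invalid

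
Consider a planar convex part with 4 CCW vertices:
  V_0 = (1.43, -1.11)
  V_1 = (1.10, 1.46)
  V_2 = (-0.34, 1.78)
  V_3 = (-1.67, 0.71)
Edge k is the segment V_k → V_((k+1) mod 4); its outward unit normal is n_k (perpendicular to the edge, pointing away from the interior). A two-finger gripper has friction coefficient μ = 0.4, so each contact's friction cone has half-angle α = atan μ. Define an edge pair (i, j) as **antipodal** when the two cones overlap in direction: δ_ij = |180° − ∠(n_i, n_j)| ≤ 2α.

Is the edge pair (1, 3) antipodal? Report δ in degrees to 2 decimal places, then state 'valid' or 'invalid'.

α = atan 0.4 = 21.80°;  2α = 43.60°
edge 1: e_1 = (-1.44, +0.32);  n_1 = (+0.2169, +0.9762)
edge 3: e_3 = (+3.10, -1.82);  n_3 = (-0.5063, -0.8624)
∠(n_1, n_3) = 162.11°
δ = |180° − 162.11°| = 17.89°
17.89° ≤ 2α = 43.60°  →  valid

δ = 17.89°, valid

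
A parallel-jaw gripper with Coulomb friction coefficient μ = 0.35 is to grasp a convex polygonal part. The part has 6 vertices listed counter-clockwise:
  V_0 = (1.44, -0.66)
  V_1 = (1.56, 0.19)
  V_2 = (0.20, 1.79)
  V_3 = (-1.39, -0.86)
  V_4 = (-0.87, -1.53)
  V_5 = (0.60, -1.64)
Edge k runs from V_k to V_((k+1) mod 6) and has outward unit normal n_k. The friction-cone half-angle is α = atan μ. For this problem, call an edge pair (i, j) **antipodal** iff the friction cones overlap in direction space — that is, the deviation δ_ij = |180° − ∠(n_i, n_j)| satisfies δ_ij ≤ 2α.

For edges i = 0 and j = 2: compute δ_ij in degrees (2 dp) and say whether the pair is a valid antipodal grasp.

α = atan 0.35 = 19.29°;  2α = 38.58°
edge 0: e_0 = (+0.12, +0.85);  n_0 = (+0.9902, -0.1398)
edge 2: e_2 = (-1.59, -2.65);  n_2 = (-0.8575, +0.5145)
∠(n_0, n_2) = 157.07°
δ = |180° − 157.07°| = 22.93°
22.93° ≤ 2α = 38.58°  →  valid

δ = 22.93°, valid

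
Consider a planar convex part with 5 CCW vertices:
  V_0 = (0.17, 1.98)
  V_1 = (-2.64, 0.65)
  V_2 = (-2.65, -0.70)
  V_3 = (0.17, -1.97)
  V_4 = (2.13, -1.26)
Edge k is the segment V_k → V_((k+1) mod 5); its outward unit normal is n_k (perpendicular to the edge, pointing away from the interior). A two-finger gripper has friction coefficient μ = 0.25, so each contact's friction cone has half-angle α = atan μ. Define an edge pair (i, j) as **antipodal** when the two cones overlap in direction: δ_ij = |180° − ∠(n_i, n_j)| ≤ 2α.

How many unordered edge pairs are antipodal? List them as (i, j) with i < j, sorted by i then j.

α = atan 0.25 = 14.04°;  2α = 28.07°
n_0 = (-0.4278, +0.9039)
n_1 = (-1.0000, +0.0074)
n_2 = (-0.4106, -0.9118)
n_3 = (+0.3406, -0.9402)
n_4 = (+0.8556, +0.5176)
  (0,1): δ = 115.75°  ·
  (0,2): δ = 49.57°  ·
  (0,3): δ = 5.42°  ✓
  (0,4): δ = 95.84°  ·
  (1,2): δ = 113.82°  ·
  (1,3): δ = 69.66°  ·
  (1,4): δ = 31.60°  ·
  (2,3): δ = 135.84°  ·
  (2,4): δ = 34.58°  ·
  (3,4): δ = 78.74°  ·
antipodal pairs: 1

count = 1; pairs: (0,3)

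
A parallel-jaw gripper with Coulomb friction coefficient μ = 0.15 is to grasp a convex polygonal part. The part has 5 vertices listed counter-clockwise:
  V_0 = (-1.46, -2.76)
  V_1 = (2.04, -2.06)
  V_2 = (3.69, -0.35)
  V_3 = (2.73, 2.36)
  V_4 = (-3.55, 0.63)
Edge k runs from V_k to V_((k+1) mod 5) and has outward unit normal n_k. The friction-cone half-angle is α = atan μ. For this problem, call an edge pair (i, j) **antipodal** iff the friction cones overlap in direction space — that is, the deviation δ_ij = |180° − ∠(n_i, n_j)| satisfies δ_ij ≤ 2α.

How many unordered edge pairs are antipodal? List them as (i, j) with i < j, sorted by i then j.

α = atan 0.15 = 8.53°;  2α = 17.06°
n_0 = (+0.1961, -0.9806)
n_1 = (+0.7196, -0.6944)
n_2 = (+0.9426, +0.3339)
n_3 = (-0.2656, +0.9641)
n_4 = (-0.8512, -0.5248)
  (0,1): δ = 145.29°  ·
  (0,2): δ = 81.80°  ·
  (0,3): δ = 4.09°  ✓
  (0,4): δ = 110.34°  ·
  (1,2): δ = 116.52°  ·
  (1,3): δ = 30.62°  ·
  (1,4): δ = 75.63°  ·
  (2,3): δ = 94.10°  ·
  (2,4): δ = 12.15°  ✓
  (3,4): δ = 73.75°  ·
antipodal pairs: 2

count = 2; pairs: (0,3), (2,4)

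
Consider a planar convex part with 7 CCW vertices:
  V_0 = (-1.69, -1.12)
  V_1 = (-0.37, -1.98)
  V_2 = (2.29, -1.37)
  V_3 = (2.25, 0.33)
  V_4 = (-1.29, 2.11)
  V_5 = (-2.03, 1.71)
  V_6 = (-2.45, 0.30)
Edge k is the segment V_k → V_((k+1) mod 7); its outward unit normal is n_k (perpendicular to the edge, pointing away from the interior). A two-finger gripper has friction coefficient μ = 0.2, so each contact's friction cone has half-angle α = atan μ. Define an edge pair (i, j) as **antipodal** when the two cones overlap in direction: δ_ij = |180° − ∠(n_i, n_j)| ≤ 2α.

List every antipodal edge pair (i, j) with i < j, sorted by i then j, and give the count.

α = atan 0.2 = 11.31°;  2α = 22.62°
n_0 = (-0.5459, -0.8379)
n_1 = (+0.2235, -0.9747)
n_2 = (+0.9997, +0.0235)
n_3 = (+0.4492, +0.8934)
n_4 = (-0.4755, +0.8797)
n_5 = (-0.9584, +0.2855)
n_6 = (-0.8817, -0.4719)
  (0,1): δ = 134.00°  ·
  (0,2): δ = 55.57°  ·
  (0,3): δ = 6.39°  ✓
  (0,4): δ = 61.48°  ·
  (0,5): δ = 106.50°  ·
  (0,6): δ = 151.24°  ·
  (1,2): δ = 101.57°  ·
  (1,3): δ = 39.61°  ·
  (1,4): δ = 15.48°  ✓
  (1,5): δ = 60.50°  ·
  (1,6): δ = 105.24°  ·
  (2,3): δ = 118.04°  ·
  (2,4): δ = 62.95°  ·
  (2,5): δ = 17.94°  ✓
  (2,6): δ = 26.81°  ·
  (3,4): δ = 124.91°  ·
  (3,5): δ = 79.89°  ·
  (3,6): δ = 35.15°  ·
  (4,5): δ = 134.98°  ·
  (4,6): δ = 90.24°  ·
  (5,6): δ = 135.26°  ·
antipodal pairs: 3

count = 3; pairs: (0,3), (1,4), (2,5)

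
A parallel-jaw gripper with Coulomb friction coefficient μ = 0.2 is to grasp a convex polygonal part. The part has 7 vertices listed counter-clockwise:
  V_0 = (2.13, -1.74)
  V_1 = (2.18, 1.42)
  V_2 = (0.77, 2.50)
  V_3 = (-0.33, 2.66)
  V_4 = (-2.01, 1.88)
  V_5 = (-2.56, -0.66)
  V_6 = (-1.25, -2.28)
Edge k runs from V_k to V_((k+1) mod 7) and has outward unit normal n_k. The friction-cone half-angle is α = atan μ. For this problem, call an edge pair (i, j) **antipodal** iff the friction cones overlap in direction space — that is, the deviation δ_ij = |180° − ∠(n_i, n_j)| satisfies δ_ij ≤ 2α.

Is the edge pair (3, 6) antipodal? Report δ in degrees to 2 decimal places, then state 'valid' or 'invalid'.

α = atan 0.2 = 11.31°;  2α = 22.62°
edge 3: e_3 = (-1.68, -0.78);  n_3 = (-0.4211, +0.9070)
edge 6: e_6 = (+3.38, +0.54);  n_6 = (+0.1578, -0.9875)
∠(n_3, n_6) = 164.17°
δ = |180° − 164.17°| = 15.83°
15.83° ≤ 2α = 22.62°  →  valid

δ = 15.83°, valid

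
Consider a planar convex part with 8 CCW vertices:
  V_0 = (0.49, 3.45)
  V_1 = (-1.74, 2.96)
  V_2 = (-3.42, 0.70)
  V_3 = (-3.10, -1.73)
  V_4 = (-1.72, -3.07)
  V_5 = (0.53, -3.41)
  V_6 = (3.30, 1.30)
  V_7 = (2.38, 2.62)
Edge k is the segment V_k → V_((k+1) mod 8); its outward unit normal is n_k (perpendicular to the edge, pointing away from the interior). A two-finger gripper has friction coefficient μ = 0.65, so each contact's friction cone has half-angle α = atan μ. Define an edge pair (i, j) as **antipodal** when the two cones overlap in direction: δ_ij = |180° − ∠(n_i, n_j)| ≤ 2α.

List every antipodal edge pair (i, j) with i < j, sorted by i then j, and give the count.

count = 12; pairs: (0,3), (0,4), (0,5), (1,4), (1,5), (2,5), (2,6), (2,7), (3,6), (3,7), (4,6), (4,7)

α = atan 0.65 = 33.02°;  2α = 66.05°
n_0 = (-0.2146, +0.9767)
n_1 = (-0.8025, +0.5966)
n_2 = (-0.9914, -0.1306)
n_3 = (-0.6966, -0.7174)
n_4 = (-0.1494, -0.9888)
n_5 = (+0.8620, -0.5069)
n_6 = (+0.8204, +0.5718)
n_7 = (+0.4021, +0.9156)
  (0,1): δ = 139.02°  ·
  (0,2): δ = 94.89°  ·
  (0,3): δ = 56.55°  ✓
  (0,4): δ = 20.99°  ✓
  (0,5): δ = 47.15°  ✓
  (0,6): δ = 112.48°  ·
  (0,7): δ = 143.90°  ·
  (1,2): δ = 135.87°  ·
  (1,3): δ = 97.53°  ·
  (1,4): δ = 61.97°  ✓
  (1,5): δ = 6.17°  ✓
  (1,6): δ = 71.50°  ·
  (1,7): δ = 102.92°  ·
  (2,3): δ = 141.66°  ·
  (2,4): δ = 106.09°  ·
  (2,5): δ = 37.96°  ✓
  (2,6): δ = 27.37°  ✓
  (2,7): δ = 58.79°  ✓
  (3,4): δ = 144.44°  ·
  (3,5): δ = 76.30°  ·
  (3,6): δ = 10.97°  ✓
  (3,7): δ = 20.45°  ✓
  (4,5): δ = 111.87°  ·
  (4,6): δ = 46.53°  ✓
  (4,7): δ = 15.12°  ✓
  (5,6): δ = 114.66°  ·
  (5,7): δ = 83.25°  ·
  (6,7): δ = 148.58°  ·
antipodal pairs: 12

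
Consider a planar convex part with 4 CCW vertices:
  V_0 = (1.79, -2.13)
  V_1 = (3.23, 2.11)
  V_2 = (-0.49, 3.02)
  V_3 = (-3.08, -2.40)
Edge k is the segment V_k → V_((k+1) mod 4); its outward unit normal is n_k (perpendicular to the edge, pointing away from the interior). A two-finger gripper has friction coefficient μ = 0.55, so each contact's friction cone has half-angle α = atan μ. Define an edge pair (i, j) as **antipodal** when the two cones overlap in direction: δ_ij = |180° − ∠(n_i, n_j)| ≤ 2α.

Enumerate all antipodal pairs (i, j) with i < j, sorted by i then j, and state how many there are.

α = atan 0.55 = 28.81°;  2α = 57.62°
n_0 = (+0.9469, -0.3216)
n_1 = (+0.2376, +0.9714)
n_2 = (-0.9023, +0.4312)
n_3 = (+0.0554, -0.9985)
  (0,1): δ = 84.99°  ·
  (0,2): δ = 6.78°  ✓
  (0,3): δ = 111.93°  ·
  (1,2): δ = 101.80°  ·
  (1,3): δ = 16.92°  ✓
  (2,3): δ = 61.29°  ·
antipodal pairs: 2

count = 2; pairs: (0,2), (1,3)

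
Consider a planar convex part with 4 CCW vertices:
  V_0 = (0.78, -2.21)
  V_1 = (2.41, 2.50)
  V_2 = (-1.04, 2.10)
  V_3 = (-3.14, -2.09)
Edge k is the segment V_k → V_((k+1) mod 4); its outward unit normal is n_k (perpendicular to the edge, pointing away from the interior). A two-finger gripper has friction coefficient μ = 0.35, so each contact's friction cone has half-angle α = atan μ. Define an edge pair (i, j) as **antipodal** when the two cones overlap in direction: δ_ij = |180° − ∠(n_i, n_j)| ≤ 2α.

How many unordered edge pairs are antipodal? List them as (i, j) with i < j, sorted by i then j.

count = 2; pairs: (0,2), (1,3)

α = atan 0.35 = 19.29°;  2α = 38.58°
n_0 = (+0.9450, -0.3270)
n_1 = (-0.1152, +0.9933)
n_2 = (-0.8940, +0.4481)
n_3 = (-0.0306, -0.9995)
  (0,1): δ = 64.30°  ·
  (0,2): δ = 7.53°  ✓
  (0,3): δ = 107.34°  ·
  (1,2): δ = 123.23°  ·
  (1,3): δ = 8.37°  ✓
  (2,3): δ = 65.13°  ·
antipodal pairs: 2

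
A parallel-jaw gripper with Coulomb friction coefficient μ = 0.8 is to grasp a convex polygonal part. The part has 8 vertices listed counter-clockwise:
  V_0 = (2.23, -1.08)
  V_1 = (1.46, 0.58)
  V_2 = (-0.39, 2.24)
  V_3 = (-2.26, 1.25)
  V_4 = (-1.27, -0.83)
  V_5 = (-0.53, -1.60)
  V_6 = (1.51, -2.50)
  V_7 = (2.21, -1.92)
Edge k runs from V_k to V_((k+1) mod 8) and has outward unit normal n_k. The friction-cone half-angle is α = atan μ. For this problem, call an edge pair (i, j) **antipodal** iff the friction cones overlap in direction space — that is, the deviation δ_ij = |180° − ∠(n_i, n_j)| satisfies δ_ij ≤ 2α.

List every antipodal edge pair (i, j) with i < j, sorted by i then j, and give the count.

count = 14; pairs: (0,3), (0,4), (0,5), (1,3), (1,4), (1,5), (2,4), (2,5), (2,6), (2,7), (3,6), (3,7), (4,7), (5,7)

α = atan 0.8 = 38.66°;  2α = 77.32°
n_0 = (+0.9072, +0.4208)
n_1 = (+0.6679, +0.7443)
n_2 = (-0.4679, +0.8838)
n_3 = (-0.9029, -0.4298)
n_4 = (-0.7210, -0.6929)
n_5 = (-0.4036, -0.9149)
n_6 = (+0.6380, -0.7700)
n_7 = (+0.9997, -0.0238)
  (0,1): δ = 156.79°  ·
  (0,2): δ = 86.99°  ·
  (0,3): δ = 0.57°  ✓
  (0,4): δ = 18.98°  ✓
  (0,5): δ = 41.31°  ✓
  (0,6): δ = 104.76°  ·
  (0,7): δ = 153.75°  ·
  (1,2): δ = 110.20°  ·
  (1,3): δ = 22.65°  ✓
  (1,4): δ = 4.24°  ✓
  (1,5): δ = 18.10°  ✓
  (1,6): δ = 81.55°  ·
  (1,7): δ = 130.54°  ·
  (2,3): δ = 92.44°  ·
  (2,4): δ = 74.04°  ✓
  (2,5): δ = 51.70°  ✓
  (2,6): δ = 11.75°  ✓
  (2,7): δ = 60.74°  ✓
  (3,4): δ = 161.59°  ·
  (3,5): δ = 139.26°  ·
  (3,6): δ = 75.81°  ✓
  (3,7): δ = 26.82°  ✓
  (4,5): δ = 157.67°  ·
  (4,6): δ = 94.22°  ·
  (4,7): δ = 45.23°  ✓
  (5,6): δ = 116.55°  ·
  (5,7): δ = 67.56°  ✓
  (6,7): δ = 131.01°  ·
antipodal pairs: 14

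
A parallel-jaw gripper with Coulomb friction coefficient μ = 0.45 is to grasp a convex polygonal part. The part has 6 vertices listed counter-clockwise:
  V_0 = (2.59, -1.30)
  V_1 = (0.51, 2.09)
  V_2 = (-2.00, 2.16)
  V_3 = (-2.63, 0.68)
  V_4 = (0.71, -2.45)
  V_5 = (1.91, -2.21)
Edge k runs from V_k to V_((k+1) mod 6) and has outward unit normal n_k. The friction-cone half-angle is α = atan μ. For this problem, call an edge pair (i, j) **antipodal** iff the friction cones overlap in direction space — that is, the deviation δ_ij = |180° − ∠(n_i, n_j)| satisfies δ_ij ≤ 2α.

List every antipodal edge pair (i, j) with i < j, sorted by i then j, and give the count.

count = 4; pairs: (0,3), (1,3), (1,4), (2,5)

α = atan 0.45 = 24.23°;  2α = 48.46°
n_0 = (+0.8523, +0.5230)
n_1 = (+0.0279, +0.9996)
n_2 = (-0.9201, +0.3917)
n_3 = (-0.6838, -0.7297)
n_4 = (+0.1961, -0.9806)
n_5 = (+0.8011, -0.5986)
  (0,1): δ = 123.13°  ·
  (0,2): δ = 54.59°  ·
  (0,3): δ = 15.33°  ✓
  (0,4): δ = 69.78°  ·
  (0,5): δ = 111.70°  ·
  (1,2): δ = 111.46°  ·
  (1,3): δ = 41.54°  ✓
  (1,4): δ = 12.91°  ✓
  (1,5): δ = 54.83°  ·
  (2,3): δ = 110.08°  ·
  (2,4): δ = 55.63°  ·
  (2,5): δ = 13.71°  ✓
  (3,4): δ = 125.55°  ·
  (3,5): δ = 83.63°  ·
  (4,5): δ = 138.08°  ·
antipodal pairs: 4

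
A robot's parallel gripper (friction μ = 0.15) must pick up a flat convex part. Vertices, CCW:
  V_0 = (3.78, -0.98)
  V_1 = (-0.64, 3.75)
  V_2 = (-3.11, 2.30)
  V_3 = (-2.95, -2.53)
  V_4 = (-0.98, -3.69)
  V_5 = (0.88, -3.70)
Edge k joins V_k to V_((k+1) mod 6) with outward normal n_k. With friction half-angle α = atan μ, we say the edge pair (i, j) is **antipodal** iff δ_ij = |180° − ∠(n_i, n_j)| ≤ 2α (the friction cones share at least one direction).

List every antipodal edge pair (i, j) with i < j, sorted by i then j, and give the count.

α = atan 0.15 = 8.53°;  2α = 17.06°
n_0 = (+0.7306, +0.6828)
n_1 = (-0.5063, +0.8624)
n_2 = (-0.9995, -0.0331)
n_3 = (-0.5074, -0.8617)
n_4 = (-0.0054, -1.0000)
n_5 = (+0.6841, -0.7294)
  (0,1): δ = 102.64°  ·
  (0,2): δ = 41.16°  ·
  (0,3): δ = 16.45°  ✓
  (0,4): δ = 46.63°  ·
  (0,5): δ = 90.11°  ·
  (1,2): δ = 118.52°  ·
  (1,3): δ = 60.91°  ·
  (1,4): δ = 30.72°  ·
  (1,5): δ = 12.75°  ✓
  (2,3): δ = 122.39°  ·
  (2,4): δ = 92.21°  ·
  (2,5): δ = 48.73°  ·
  (3,4): δ = 149.82°  ·
  (3,5): δ = 106.34°  ·
  (4,5): δ = 136.53°  ·
antipodal pairs: 2

count = 2; pairs: (0,3), (1,5)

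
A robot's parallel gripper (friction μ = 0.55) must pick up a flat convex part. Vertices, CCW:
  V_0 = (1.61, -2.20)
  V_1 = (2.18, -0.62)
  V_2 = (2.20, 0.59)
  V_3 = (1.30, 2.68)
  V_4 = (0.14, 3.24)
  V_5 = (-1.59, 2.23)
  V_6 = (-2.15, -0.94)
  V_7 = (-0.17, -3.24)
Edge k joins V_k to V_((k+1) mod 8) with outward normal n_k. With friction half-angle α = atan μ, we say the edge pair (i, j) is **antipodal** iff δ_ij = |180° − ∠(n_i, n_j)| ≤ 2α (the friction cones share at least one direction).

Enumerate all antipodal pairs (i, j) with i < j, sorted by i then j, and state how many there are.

α = atan 0.55 = 28.81°;  2α = 57.62°
n_0 = (+0.9407, -0.3394)
n_1 = (+0.9999, -0.0165)
n_2 = (+0.9185, +0.3955)
n_3 = (+0.4347, +0.9006)
n_4 = (-0.5042, +0.8636)
n_5 = (-0.9848, +0.1740)
n_6 = (-0.7579, -0.6524)
n_7 = (+0.5045, -0.8634)
  (0,1): δ = 161.11°  ·
  (0,2): δ = 136.86°  ·
  (0,3): δ = 95.93°  ·
  (0,4): δ = 39.89°  ✓
  (0,5): δ = 9.82°  ✓
  (0,6): δ = 60.56°  ·
  (0,7): δ = 140.13°  ·
  (1,2): δ = 155.76°  ·
  (1,3): δ = 114.82°  ·
  (1,4): δ = 58.78°  ·
  (1,5): δ = 9.07°  ✓
  (1,6): δ = 41.67°  ✓
  (1,7): δ = 121.24°  ·
  (2,3): δ = 139.07°  ·
  (2,4): δ = 83.02°  ·
  (2,5): δ = 33.32°  ✓
  (2,6): δ = 17.43°  ✓
  (2,7): δ = 97.00°  ·
  (3,4): δ = 123.95°  ·
  (3,5): δ = 74.25°  ·
  (3,6): δ = 23.51°  ✓
  (3,7): δ = 56.07°  ✓
  (4,5): δ = 130.30°  ·
  (4,6): δ = 79.55°  ·
  (4,7): δ = 0.02°  ✓
  (5,6): δ = 129.26°  ·
  (5,7): δ = 49.69°  ✓
  (6,7): δ = 100.43°  ·
antipodal pairs: 10

count = 10; pairs: (0,4), (0,5), (1,5), (1,6), (2,5), (2,6), (3,6), (3,7), (4,7), (5,7)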